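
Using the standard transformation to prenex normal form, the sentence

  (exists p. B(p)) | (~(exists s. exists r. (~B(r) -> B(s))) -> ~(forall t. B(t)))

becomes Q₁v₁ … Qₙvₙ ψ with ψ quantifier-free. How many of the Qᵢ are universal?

Rewrite implications/biconditionals: A → B as ¬A ∨ B.
  (exists p. B(p)) | ~~(exists s. exists r. (~~B(r) | B(s))) | ~(forall t. B(t))
Move each ¬ inward, flipping quantifiers it crosses:
  (exists p. B(p)) | (exists s. exists r. (B(r) | B(s))) | (exists t. ~B(t))
All bound variables are already distinct, so no renaming is needed.
Finally move all quantifiers to the prefix:
  exists p. exists s. exists r. exists t. (B(p) | B(r) | B(s) | ~B(t))
The prefix is exists p exists s exists r exists t: 0 universal, 4 existential.

0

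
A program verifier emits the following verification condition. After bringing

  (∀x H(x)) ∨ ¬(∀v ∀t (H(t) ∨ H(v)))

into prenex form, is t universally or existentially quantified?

Drive negations inward (¬∀x A ≡ ∃x ¬A, ¬∃x A ≡ ∀x ¬A, De Morgan for ∧/∨):
  (∀x H(x)) ∨ (∃v ∃t (¬H(t) ∧ ¬H(v)))
All bound variables are already distinct, so no renaming is needed.
Pull the quantifiers to the front (each side's bound variable is not free in the other side):
  ∀x ∃v ∃t (H(x) ∨ ¬H(t) ∧ ¬H(v))
The quantifier ∀t sits under an odd number of negations, so it flips to ∃t.

existential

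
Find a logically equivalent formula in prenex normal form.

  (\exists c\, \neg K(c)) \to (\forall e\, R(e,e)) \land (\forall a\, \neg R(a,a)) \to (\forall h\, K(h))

First replace A → B with ¬A ∨ B.
  \neg (\exists c\, \neg K(c)) \lor \neg ((\forall e\, R(e,e)) \land (\forall a\, \neg R(a,a))) \lor (\forall h\, K(h))
Drive negations inward (¬∀x A ≡ ∃x ¬A, ¬∃x A ≡ ∀x ¬A, De Morgan for ∧/∨):
  (\forall c\, K(c)) \lor (\exists e\, \neg R(e,e)) \lor (\exists a\, R(a,a)) \lor (\forall h\, K(h))
Pull the quantifiers to the front (each side's bound variable is not free in the other side):
  \forall c\, \exists e\, \exists a\, \forall h\, (K(c) \lor \neg R(e,e) \lor R(a,a) \lor K(h))

\forall c\, \exists e\, \exists a\, \forall h\, (K(c) \lor \neg R(e,e) \lor R(a,a) \lor K(h))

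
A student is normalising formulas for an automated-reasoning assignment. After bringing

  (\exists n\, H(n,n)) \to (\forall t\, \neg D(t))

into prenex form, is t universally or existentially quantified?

First replace A → B with ¬A ∨ B.
  \neg (\exists n\, H(n,n)) \lor (\forall t\, \neg D(t))
Move each ¬ inward, flipping quantifiers it crosses:
  (\forall n\, \neg H(n,n)) \lor (\forall t\, \neg D(t))
Extract every quantifier outward, since the variables are now distinct and don't occur free across branches:
  \forall n\, \forall t\, (\neg H(n,n) \lor \neg D(t))
The quantifier \forall t sits under an even number of negations (counting the antecedent side of each →), so it remains universal.

universal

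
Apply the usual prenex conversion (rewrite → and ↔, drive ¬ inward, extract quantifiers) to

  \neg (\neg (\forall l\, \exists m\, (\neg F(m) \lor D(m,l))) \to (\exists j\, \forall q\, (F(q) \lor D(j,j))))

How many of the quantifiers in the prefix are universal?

First replace A → B with ¬A ∨ B.
  \neg (\neg \neg (\forall l\, \exists m\, (\neg F(m) \lor D(m,l))) \lor (\exists j\, \forall q\, (F(q) \lor D(j,j))))
Move each ¬ inward, flipping quantifiers it crosses:
  (\exists l\, \forall m\, (F(m) \land \neg D(m,l))) \land (\forall j\, \exists q\, (\neg F(q) \land \neg D(j,j)))
Extract every quantifier outward, since the variables are now distinct and don't occur free across branches:
  \exists l\, \forall m\, \forall j\, \exists q\, (F(m) \land \neg D(m,l) \land \neg F(q) \land \neg D(j,j))
The prefix is \exists l \forall m \forall j \exists q: 2 universal, 2 existential.

2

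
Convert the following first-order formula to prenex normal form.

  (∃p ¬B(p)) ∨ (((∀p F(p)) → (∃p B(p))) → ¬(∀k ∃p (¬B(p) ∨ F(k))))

Rewrite implications/biconditionals: A → B as ¬A ∨ B.
  (∃p ¬B(p)) ∨ ¬(¬(∀p F(p)) ∨ (∃p B(p))) ∨ ¬(∀k ∃p (¬B(p) ∨ F(k)))
Push ¬ through the quantifiers and connectives to reach negation normal form:
  (∃p ¬B(p)) ∨ (∀p F(p)) ∧ (∀p ¬B(p)) ∨ (∃k ∀p (B(p) ∧ ¬F(k)))
Standardize variables apart so no two quantifiers bind the same name: p↦w, p↦s, p↦y1.
  (∃p ¬B(p)) ∨ (∀w F(w)) ∧ (∀s ¬B(s)) ∨ (∃k ∀y1 (B(y1) ∧ ¬F(k)))
Pull the quantifiers to the front (each side's bound variable is not free in the other side):
  ∃p ∀w ∀s ∃k ∀y1 (¬B(p) ∨ F(w) ∧ ¬B(s) ∨ B(y1) ∧ ¬F(k))

∃p ∀w ∀s ∃k ∀y1 (¬B(p) ∨ F(w) ∧ ¬B(s) ∨ B(y1) ∧ ¬F(k))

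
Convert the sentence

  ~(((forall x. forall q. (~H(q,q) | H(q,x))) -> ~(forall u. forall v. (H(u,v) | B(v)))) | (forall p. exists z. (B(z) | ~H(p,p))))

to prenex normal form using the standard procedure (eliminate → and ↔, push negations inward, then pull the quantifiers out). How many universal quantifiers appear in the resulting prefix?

Rewrite implications/biconditionals: A → B as ¬A ∨ B.
  ~(~(forall x. forall q. (~H(q,q) | H(q,x))) | ~(forall u. forall v. (H(u,v) | B(v))) | (forall p. exists z. (B(z) | ~H(p,p))))
Drive negations inward (¬∀x A ≡ ∃x ¬A, ¬∃x A ≡ ∀x ¬A, De Morgan for ∧/∨):
  (forall x. forall q. (~H(q,q) | H(q,x))) & (forall u. forall v. (H(u,v) | B(v))) & (exists p. forall z. (~B(z) & H(p,p)))
Extract every quantifier outward, since the variables are now distinct and don't occur free across branches:
  forall x. forall q. forall u. forall v. exists p. forall z. ((~H(q,q) | H(q,x)) & (H(u,v) | B(v)) & ~B(z) & H(p,p))
The prefix is forall x forall q forall u forall v exists p forall z: 5 universal, 1 existential.

5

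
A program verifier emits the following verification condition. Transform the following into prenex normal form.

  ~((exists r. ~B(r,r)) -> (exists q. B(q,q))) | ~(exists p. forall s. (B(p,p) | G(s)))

First replace A → B with ¬A ∨ B.
  ~(~(exists r. ~B(r,r)) | (exists q. B(q,q))) | ~(exists p. forall s. (B(p,p) | G(s)))
Push ¬ through the quantifiers and connectives to reach negation normal form:
  (exists r. ~B(r,r)) & (forall q. ~B(q,q)) | (forall p. exists s. (~B(p,p) & ~G(s)))
All bound variables are already distinct, so no renaming is needed.
Extract every quantifier outward, since the variables are now distinct and don't occur free across branches:
  exists r. forall q. forall p. exists s. (~B(r,r) & ~B(q,q) | ~B(p,p) & ~G(s))

exists r. forall q. forall p. exists s. (~B(r,r) & ~B(q,q) | ~B(p,p) & ~G(s))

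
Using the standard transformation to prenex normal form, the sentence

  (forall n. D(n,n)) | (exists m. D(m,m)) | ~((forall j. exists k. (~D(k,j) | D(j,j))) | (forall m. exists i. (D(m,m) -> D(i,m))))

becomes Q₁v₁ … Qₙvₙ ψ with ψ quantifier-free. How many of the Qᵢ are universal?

3

Eliminate → and ↔ using ¬ and ∨.
  (forall n. D(n,n)) | (exists m. D(m,m)) | ~((forall j. exists k. (~D(k,j) | D(j,j))) | (forall m. exists i. (~D(m,m) | D(i,m))))
Move each ¬ inward, flipping quantifiers it crosses:
  (forall n. D(n,n)) | (exists m. D(m,m)) | (exists j. forall k. (D(k,j) & ~D(j,j))) & (exists m. forall i. (D(m,m) & ~D(i,m)))
Rename bound variables to avoid capture: m↦t.
  (forall n. D(n,n)) | (exists m. D(m,m)) | (exists j. forall k. (D(k,j) & ~D(j,j))) & (exists t. forall i. (D(t,t) & ~D(i,t)))
Finally move all quantifiers to the prefix:
  forall n. exists m. exists j. forall k. exists t. forall i. (D(n,n) | D(m,m) | D(k,j) & ~D(j,j) & D(t,t) & ~D(i,t))
The prefix is forall n exists m exists j forall k exists t forall i: 3 universal, 3 existential.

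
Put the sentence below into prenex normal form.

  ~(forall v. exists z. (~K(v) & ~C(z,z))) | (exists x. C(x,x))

exists v. forall z. exists x. (K(v) | C(z,z) | C(x,x))

Drive negations inward (¬∀x A ≡ ∃x ¬A, ¬∃x A ≡ ∀x ¬A, De Morgan for ∧/∨):
  (exists v. forall z. (K(v) | C(z,z))) | (exists x. C(x,x))
All bound variables are already distinct, so no renaming is needed.
Pull the quantifiers to the front (each side's bound variable is not free in the other side):
  exists v. forall z. exists x. (K(v) | C(z,z) | C(x,x))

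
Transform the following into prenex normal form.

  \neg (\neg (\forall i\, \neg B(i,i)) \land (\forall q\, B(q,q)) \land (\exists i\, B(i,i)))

Push ¬ through the quantifiers and connectives to reach negation normal form:
  (\forall i\, \neg B(i,i)) \lor (\exists q\, \neg B(q,q)) \lor (\forall i\, \neg B(i,i))
Rename bound variables to avoid capture: i↦r.
  (\forall i\, \neg B(i,i)) \lor (\exists q\, \neg B(q,q)) \lor (\forall r\, \neg B(r,r))
Pull the quantifiers to the front (each side's bound variable is not free in the other side):
  \forall i\, \exists q\, \forall r\, (\neg B(i,i) \lor \neg B(q,q) \lor \neg B(r,r))

\forall i\, \exists q\, \forall r\, (\neg B(i,i) \lor \neg B(q,q) \lor \neg B(r,r))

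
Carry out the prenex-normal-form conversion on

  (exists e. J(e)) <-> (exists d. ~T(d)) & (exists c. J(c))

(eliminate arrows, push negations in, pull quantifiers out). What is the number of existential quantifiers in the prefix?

3

First replace A → B with ¬A ∨ B; A ↔ B as (¬A ∨ B) ∧ (¬B ∨ A).
  (~(exists e. J(e)) | (exists d. ~T(d)) & (exists c. J(c))) & (~((exists d. ~T(d)) & (exists c. J(c))) | (exists e. J(e)))
Move each ¬ inward, flipping quantifiers it crosses:
  ((forall e. ~J(e)) | (exists d. ~T(d)) & (exists c. J(c))) & ((forall d. T(d)) | (forall c. ~J(c)) | (exists e. J(e)))
Standardize variables apart so no two quantifiers bind the same name: d↦z, c↦u, e↦x.
  ((forall e. ~J(e)) | (exists d. ~T(d)) & (exists c. J(c))) & ((forall z. T(z)) | (forall u. ~J(u)) | (exists x. J(x)))
Pull the quantifiers to the front (each side's bound variable is not free in the other side):
  forall e. exists d. exists c. forall z. forall u. exists x. ((~J(e) | ~T(d) & J(c)) & (T(z) | ~J(u) | J(x)))
The prefix is forall e exists d exists c forall z forall u exists x: 3 universal, 3 existential.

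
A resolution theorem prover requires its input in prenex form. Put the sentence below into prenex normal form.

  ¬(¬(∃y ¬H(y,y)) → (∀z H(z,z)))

∀y ∃z (H(y,y) ∧ ¬H(z,z))

Eliminate → and ↔ using ¬ and ∨.
  ¬(¬¬(∃y ¬H(y,y)) ∨ (∀z H(z,z)))
Drive negations inward (¬∀x A ≡ ∃x ¬A, ¬∃x A ≡ ∀x ¬A, De Morgan for ∧/∨):
  (∀y H(y,y)) ∧ (∃z ¬H(z,z))
All bound variables are already distinct, so no renaming is needed.
Finally move all quantifiers to the prefix:
  ∀y ∃z (H(y,y) ∧ ¬H(z,z))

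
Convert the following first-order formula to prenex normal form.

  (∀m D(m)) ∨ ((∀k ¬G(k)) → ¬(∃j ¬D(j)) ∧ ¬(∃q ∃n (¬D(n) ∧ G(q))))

Eliminate → and ↔ using ¬ and ∨.
  (∀m D(m)) ∨ ¬(∀k ¬G(k)) ∨ ¬(∃j ¬D(j)) ∧ ¬(∃q ∃n (¬D(n) ∧ G(q)))
Drive negations inward (¬∀x A ≡ ∃x ¬A, ¬∃x A ≡ ∀x ¬A, De Morgan for ∧/∨):
  (∀m D(m)) ∨ (∃k G(k)) ∨ (∀j D(j)) ∧ (∀q ∀n (D(n) ∨ ¬G(q)))
Extract every quantifier outward, since the variables are now distinct and don't occur free across branches:
  ∀m ∃k ∀j ∀q ∀n (D(m) ∨ G(k) ∨ D(j) ∧ (D(n) ∨ ¬G(q)))

∀m ∃k ∀j ∀q ∀n (D(m) ∨ G(k) ∨ D(j) ∧ (D(n) ∨ ¬G(q)))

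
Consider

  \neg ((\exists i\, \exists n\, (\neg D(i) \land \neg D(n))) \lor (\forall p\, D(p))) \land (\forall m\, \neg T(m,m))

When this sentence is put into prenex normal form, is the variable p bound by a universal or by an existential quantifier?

Push ¬ through the quantifiers and connectives to reach negation normal form:
  (\forall i\, \forall n\, (D(i) \lor D(n))) \land (\exists p\, \neg D(p)) \land (\forall m\, \neg T(m,m))
All bound variables are already distinct, so no renaming is needed.
Finally move all quantifiers to the prefix:
  \forall i\, \forall n\, \exists p\, \forall m\, ((D(i) \lor D(n)) \land \neg D(p) \land \neg T(m,m))
The quantifier \forall p sits under an odd number of negations, so it flips to \exists p.

existential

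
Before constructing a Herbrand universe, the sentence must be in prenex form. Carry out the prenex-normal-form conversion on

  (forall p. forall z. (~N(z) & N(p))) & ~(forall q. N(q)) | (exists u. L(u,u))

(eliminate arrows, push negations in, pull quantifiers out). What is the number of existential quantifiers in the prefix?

2

Move each ¬ inward, flipping quantifiers it crosses:
  (forall p. forall z. (~N(z) & N(p))) & (exists q. ~N(q)) | (exists u. L(u,u))
Finally move all quantifiers to the prefix:
  forall p. forall z. exists q. exists u. (~N(z) & N(p) & ~N(q) | L(u,u))
The prefix is forall p forall z exists q exists u: 2 universal, 2 existential.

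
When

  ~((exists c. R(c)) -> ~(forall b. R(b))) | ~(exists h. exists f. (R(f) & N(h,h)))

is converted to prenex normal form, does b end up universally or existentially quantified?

Eliminate → and ↔ using ¬ and ∨.
  ~(~(exists c. R(c)) | ~(forall b. R(b))) | ~(exists h. exists f. (R(f) & N(h,h)))
Move each ¬ inward, flipping quantifiers it crosses:
  (exists c. R(c)) & (forall b. R(b)) | (forall h. forall f. (~R(f) | ~N(h,h)))
Finally move all quantifiers to the prefix:
  exists c. forall b. forall h. forall f. (R(c) & R(b) | ~R(f) | ~N(h,h))
The quantifier forall b sits under an even number of negations (counting the antecedent side of each →), so it remains universal.

universal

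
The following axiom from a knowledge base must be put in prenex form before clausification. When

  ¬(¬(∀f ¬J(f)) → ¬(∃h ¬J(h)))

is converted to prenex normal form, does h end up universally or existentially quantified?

existential

Rewrite implications/biconditionals: A → B as ¬A ∨ B.
  ¬(¬¬(∀f ¬J(f)) ∨ ¬(∃h ¬J(h)))
Push ¬ through the quantifiers and connectives to reach negation normal form:
  (∃f J(f)) ∧ (∃h ¬J(h))
All bound variables are already distinct, so no renaming is needed.
Pull the quantifiers to the front (each side's bound variable is not free in the other side):
  ∃f ∃h (J(f) ∧ ¬J(h))
The quantifier ∃h sits under an even number of negations (counting the antecedent side of each →), so it remains existential.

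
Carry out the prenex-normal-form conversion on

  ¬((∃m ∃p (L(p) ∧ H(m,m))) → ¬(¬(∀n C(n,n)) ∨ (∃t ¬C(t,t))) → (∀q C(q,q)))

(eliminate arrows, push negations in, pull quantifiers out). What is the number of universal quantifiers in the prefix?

2

Eliminate → and ↔ using ¬ and ∨.
  ¬(¬(∃m ∃p (L(p) ∧ H(m,m))) ∨ ¬¬(¬(∀n C(n,n)) ∨ (∃t ¬C(t,t))) ∨ (∀q C(q,q)))
Push ¬ through the quantifiers and connectives to reach negation normal form:
  (∃m ∃p (L(p) ∧ H(m,m))) ∧ (∀n C(n,n)) ∧ (∀t C(t,t)) ∧ (∃q ¬C(q,q))
All bound variables are already distinct, so no renaming is needed.
Pull the quantifiers to the front (each side's bound variable is not free in the other side):
  ∃m ∃p ∀n ∀t ∃q (L(p) ∧ H(m,m) ∧ C(n,n) ∧ C(t,t) ∧ ¬C(q,q))
The prefix is ∃m ∃p ∀n ∀t ∃q: 2 universal, 3 existential.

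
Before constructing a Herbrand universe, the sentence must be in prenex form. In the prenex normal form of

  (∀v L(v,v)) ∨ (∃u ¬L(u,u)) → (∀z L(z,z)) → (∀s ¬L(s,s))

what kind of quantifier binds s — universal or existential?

Rewrite implications/biconditionals: A → B as ¬A ∨ B.
  ¬((∀v L(v,v)) ∨ (∃u ¬L(u,u))) ∨ ¬(∀z L(z,z)) ∨ (∀s ¬L(s,s))
Move each ¬ inward, flipping quantifiers it crosses:
  (∃v ¬L(v,v)) ∧ (∀u L(u,u)) ∨ (∃z ¬L(z,z)) ∨ (∀s ¬L(s,s))
All bound variables are already distinct, so no renaming is needed.
Extract every quantifier outward, since the variables are now distinct and don't occur free across branches:
  ∃v ∀u ∃z ∀s (¬L(v,v) ∧ L(u,u) ∨ ¬L(z,z) ∨ ¬L(s,s))
The quantifier ∀s sits under an even number of negations (counting the antecedent side of each →), so it remains universal.

universal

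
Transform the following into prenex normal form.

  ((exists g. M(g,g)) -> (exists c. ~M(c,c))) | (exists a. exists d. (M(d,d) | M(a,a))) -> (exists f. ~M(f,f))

exists g. forall c. forall a. forall d. exists f. (M(g,g) & M(c,c) & ~M(d,d) & ~M(a,a) | ~M(f,f))

Eliminate → and ↔ using ¬ and ∨.
  ~(~(exists g. M(g,g)) | (exists c. ~M(c,c)) | (exists a. exists d. (M(d,d) | M(a,a)))) | (exists f. ~M(f,f))
Push ¬ through the quantifiers and connectives to reach negation normal form:
  (exists g. M(g,g)) & (forall c. M(c,c)) & (forall a. forall d. (~M(d,d) & ~M(a,a))) | (exists f. ~M(f,f))
Extract every quantifier outward, since the variables are now distinct and don't occur free across branches:
  exists g. forall c. forall a. forall d. exists f. (M(g,g) & M(c,c) & ~M(d,d) & ~M(a,a) | ~M(f,f))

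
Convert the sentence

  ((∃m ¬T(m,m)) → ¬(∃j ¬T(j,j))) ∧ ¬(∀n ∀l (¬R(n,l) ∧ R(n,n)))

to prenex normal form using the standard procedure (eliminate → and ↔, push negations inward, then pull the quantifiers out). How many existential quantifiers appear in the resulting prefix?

2

Eliminate → and ↔ using ¬ and ∨.
  (¬(∃m ¬T(m,m)) ∨ ¬(∃j ¬T(j,j))) ∧ ¬(∀n ∀l (¬R(n,l) ∧ R(n,n)))
Push ¬ through the quantifiers and connectives to reach negation normal form:
  ((∀m T(m,m)) ∨ (∀j T(j,j))) ∧ (∃n ∃l (R(n,l) ∨ ¬R(n,n)))
All bound variables are already distinct, so no renaming is needed.
Pull the quantifiers to the front (each side's bound variable is not free in the other side):
  ∀m ∀j ∃n ∃l ((T(m,m) ∨ T(j,j)) ∧ (R(n,l) ∨ ¬R(n,n)))
The prefix is ∀m ∀j ∃n ∃l: 2 universal, 2 existential.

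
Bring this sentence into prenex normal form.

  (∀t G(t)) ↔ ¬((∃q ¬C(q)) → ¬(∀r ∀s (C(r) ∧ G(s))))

First replace A → B with ¬A ∨ B; A ↔ B as (¬A ∨ B) ∧ (¬B ∨ A).
  (¬(∀t G(t)) ∨ ¬(¬(∃q ¬C(q)) ∨ ¬(∀r ∀s (C(r) ∧ G(s))))) ∧ (¬¬(¬(∃q ¬C(q)) ∨ ¬(∀r ∀s (C(r) ∧ G(s)))) ∨ (∀t G(t)))
Drive negations inward (¬∀x A ≡ ∃x ¬A, ¬∃x A ≡ ∀x ¬A, De Morgan for ∧/∨):
  ((∃t ¬G(t)) ∨ (∃q ¬C(q)) ∧ (∀r ∀s (C(r) ∧ G(s)))) ∧ ((∀q C(q)) ∨ (∃r ∃s (¬C(r) ∨ ¬G(s))) ∨ (∀t G(t)))
Give each quantifier a distinct variable: q↦x1, r↦y1, s↦u1, t↦z1.
  ((∃t ¬G(t)) ∨ (∃q ¬C(q)) ∧ (∀r ∀s (C(r) ∧ G(s)))) ∧ ((∀x1 C(x1)) ∨ (∃y1 ∃u1 (¬C(y1) ∨ ¬G(u1))) ∨ (∀z1 G(z1)))
Pull the quantifiers to the front (each side's bound variable is not free in the other side):
  ∃t ∃q ∀r ∀s ∀x1 ∃y1 ∃u1 ∀z1 ((¬G(t) ∨ ¬C(q) ∧ C(r) ∧ G(s)) ∧ (C(x1) ∨ ¬C(y1) ∨ ¬G(u1) ∨ G(z1)))

∃t ∃q ∀r ∀s ∀x1 ∃y1 ∃u1 ∀z1 ((¬G(t) ∨ ¬C(q) ∧ C(r) ∧ G(s)) ∧ (C(x1) ∨ ¬C(y1) ∨ ¬G(u1) ∨ G(z1)))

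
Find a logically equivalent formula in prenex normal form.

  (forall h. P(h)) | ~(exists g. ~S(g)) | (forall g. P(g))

Push ¬ through the quantifiers and connectives to reach negation normal form:
  (forall h. P(h)) | (forall g. S(g)) | (forall g. P(g))
Rename bound variables to avoid capture: g↦z1.
  (forall h. P(h)) | (forall g. S(g)) | (forall z1. P(z1))
Pull the quantifiers to the front (each side's bound variable is not free in the other side):
  forall h. forall g. forall z1. (P(h) | S(g) | P(z1))

forall h. forall g. forall z1. (P(h) | S(g) | P(z1))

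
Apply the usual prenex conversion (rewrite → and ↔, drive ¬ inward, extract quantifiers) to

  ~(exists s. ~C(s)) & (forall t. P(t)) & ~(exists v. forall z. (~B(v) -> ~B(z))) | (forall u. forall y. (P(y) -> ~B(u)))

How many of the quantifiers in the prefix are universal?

5

First replace A → B with ¬A ∨ B.
  ~(exists s. ~C(s)) & (forall t. P(t)) & ~(exists v. forall z. (~~B(v) | ~B(z))) | (forall u. forall y. (~P(y) | ~B(u)))
Push ¬ through the quantifiers and connectives to reach negation normal form:
  (forall s. C(s)) & (forall t. P(t)) & (forall v. exists z. (~B(v) & B(z))) | (forall u. forall y. (~P(y) | ~B(u)))
Extract every quantifier outward, since the variables are now distinct and don't occur free across branches:
  forall s. forall t. forall v. exists z. forall u. forall y. (C(s) & P(t) & ~B(v) & B(z) | ~P(y) | ~B(u))
The prefix is forall s forall t forall v exists z forall u forall y: 5 universal, 1 existential.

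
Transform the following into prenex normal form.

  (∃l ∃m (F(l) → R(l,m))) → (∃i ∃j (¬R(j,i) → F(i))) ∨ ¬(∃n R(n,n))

Eliminate → and ↔ using ¬ and ∨.
  ¬(∃l ∃m (¬F(l) ∨ R(l,m))) ∨ (∃i ∃j (¬¬R(j,i) ∨ F(i))) ∨ ¬(∃n R(n,n))
Drive negations inward (¬∀x A ≡ ∃x ¬A, ¬∃x A ≡ ∀x ¬A, De Morgan for ∧/∨):
  (∀l ∀m (F(l) ∧ ¬R(l,m))) ∨ (∃i ∃j (R(j,i) ∨ F(i))) ∨ (∀n ¬R(n,n))
Pull the quantifiers to the front (each side's bound variable is not free in the other side):
  ∀l ∀m ∃i ∃j ∀n (F(l) ∧ ¬R(l,m) ∨ R(j,i) ∨ F(i) ∨ ¬R(n,n))

∀l ∀m ∃i ∃j ∀n (F(l) ∧ ¬R(l,m) ∨ R(j,i) ∨ F(i) ∨ ¬R(n,n))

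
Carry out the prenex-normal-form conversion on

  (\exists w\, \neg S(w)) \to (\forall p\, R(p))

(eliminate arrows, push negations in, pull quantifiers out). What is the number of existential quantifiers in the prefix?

0

First replace A → B with ¬A ∨ B.
  \neg (\exists w\, \neg S(w)) \lor (\forall p\, R(p))
Move each ¬ inward, flipping quantifiers it crosses:
  (\forall w\, S(w)) \lor (\forall p\, R(p))
All bound variables are already distinct, so no renaming is needed.
Extract every quantifier outward, since the variables are now distinct and don't occur free across branches:
  \forall w\, \forall p\, (S(w) \lor R(p))
The prefix is \forall w \forall p: 2 universal, 0 existential.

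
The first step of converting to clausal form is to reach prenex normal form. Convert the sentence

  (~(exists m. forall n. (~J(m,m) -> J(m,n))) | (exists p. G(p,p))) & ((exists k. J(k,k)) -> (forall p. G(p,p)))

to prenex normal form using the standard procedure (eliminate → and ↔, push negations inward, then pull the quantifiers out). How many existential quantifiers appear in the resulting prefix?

2

Rewrite implications/biconditionals: A → B as ¬A ∨ B.
  (~(exists m. forall n. (~~J(m,m) | J(m,n))) | (exists p. G(p,p))) & (~(exists k. J(k,k)) | (forall p. G(p,p)))
Drive negations inward (¬∀x A ≡ ∃x ¬A, ¬∃x A ≡ ∀x ¬A, De Morgan for ∧/∨):
  ((forall m. exists n. (~J(m,m) & ~J(m,n))) | (exists p. G(p,p))) & ((forall k. ~J(k,k)) | (forall p. G(p,p)))
Rename bound variables to avoid capture: p↦v1.
  ((forall m. exists n. (~J(m,m) & ~J(m,n))) | (exists p. G(p,p))) & ((forall k. ~J(k,k)) | (forall v1. G(v1,v1)))
Extract every quantifier outward, since the variables are now distinct and don't occur free across branches:
  forall m. exists n. exists p. forall k. forall v1. ((~J(m,m) & ~J(m,n) | G(p,p)) & (~J(k,k) | G(v1,v1)))
The prefix is forall m exists n exists p forall k forall v1: 3 universal, 2 existential.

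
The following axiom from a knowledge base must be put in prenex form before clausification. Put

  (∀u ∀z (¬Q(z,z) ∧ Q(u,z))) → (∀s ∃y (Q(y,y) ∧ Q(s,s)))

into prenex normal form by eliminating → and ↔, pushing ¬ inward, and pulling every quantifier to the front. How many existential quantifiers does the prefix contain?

Rewrite implications/biconditionals: A → B as ¬A ∨ B.
  ¬(∀u ∀z (¬Q(z,z) ∧ Q(u,z))) ∨ (∀s ∃y (Q(y,y) ∧ Q(s,s)))
Drive negations inward (¬∀x A ≡ ∃x ¬A, ¬∃x A ≡ ∀x ¬A, De Morgan for ∧/∨):
  (∃u ∃z (Q(z,z) ∨ ¬Q(u,z))) ∨ (∀s ∃y (Q(y,y) ∧ Q(s,s)))
All bound variables are already distinct, so no renaming is needed.
Finally move all quantifiers to the prefix:
  ∃u ∃z ∀s ∃y (Q(z,z) ∨ ¬Q(u,z) ∨ Q(y,y) ∧ Q(s,s))
The prefix is ∃u ∃z ∀s ∃y: 1 universal, 3 existential.

3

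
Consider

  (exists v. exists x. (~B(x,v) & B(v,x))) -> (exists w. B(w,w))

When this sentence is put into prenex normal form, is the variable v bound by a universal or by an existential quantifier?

First replace A → B with ¬A ∨ B.
  ~(exists v. exists x. (~B(x,v) & B(v,x))) | (exists w. B(w,w))
Push ¬ through the quantifiers and connectives to reach negation normal form:
  (forall v. forall x. (B(x,v) | ~B(v,x))) | (exists w. B(w,w))
All bound variables are already distinct, so no renaming is needed.
Extract every quantifier outward, since the variables are now distinct and don't occur free across branches:
  forall v. forall x. exists w. (B(x,v) | ~B(v,x) | B(w,w))
The quantifier exists v sits under an odd number of negations (counting the antecedent side of each →), so it flips to forall v.

universal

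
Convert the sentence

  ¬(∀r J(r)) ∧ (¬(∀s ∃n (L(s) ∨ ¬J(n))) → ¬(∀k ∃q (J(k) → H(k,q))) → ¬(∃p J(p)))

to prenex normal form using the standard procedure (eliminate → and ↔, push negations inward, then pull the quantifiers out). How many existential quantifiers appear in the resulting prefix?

Rewrite implications/biconditionals: A → B as ¬A ∨ B.
  ¬(∀r J(r)) ∧ (¬¬(∀s ∃n (L(s) ∨ ¬J(n))) ∨ ¬¬(∀k ∃q (¬J(k) ∨ H(k,q))) ∨ ¬(∃p J(p)))
Drive negations inward (¬∀x A ≡ ∃x ¬A, ¬∃x A ≡ ∀x ¬A, De Morgan for ∧/∨):
  (∃r ¬J(r)) ∧ ((∀s ∃n (L(s) ∨ ¬J(n))) ∨ (∀k ∃q (¬J(k) ∨ H(k,q))) ∨ (∀p ¬J(p)))
All bound variables are already distinct, so no renaming is needed.
Extract every quantifier outward, since the variables are now distinct and don't occur free across branches:
  ∃r ∀s ∃n ∀k ∃q ∀p (¬J(r) ∧ (L(s) ∨ ¬J(n) ∨ ¬J(k) ∨ H(k,q) ∨ ¬J(p)))
The prefix is ∃r ∀s ∃n ∀k ∃q ∀p: 3 universal, 3 existential.

3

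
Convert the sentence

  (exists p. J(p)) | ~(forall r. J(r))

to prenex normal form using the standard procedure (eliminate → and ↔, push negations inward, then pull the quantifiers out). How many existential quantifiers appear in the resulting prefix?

Push ¬ through the quantifiers and connectives to reach negation normal form:
  (exists p. J(p)) | (exists r. ~J(r))
Finally move all quantifiers to the prefix:
  exists p. exists r. (J(p) | ~J(r))
The prefix is exists p exists r: 0 universal, 2 existential.

2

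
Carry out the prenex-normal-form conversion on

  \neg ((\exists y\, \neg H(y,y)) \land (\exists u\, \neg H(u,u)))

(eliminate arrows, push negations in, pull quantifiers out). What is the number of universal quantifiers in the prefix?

Move each ¬ inward, flipping quantifiers it crosses:
  (\forall y\, H(y,y)) \lor (\forall u\, H(u,u))
All bound variables are already distinct, so no renaming is needed.
Pull the quantifiers to the front (each side's bound variable is not free in the other side):
  \forall y\, \forall u\, (H(y,y) \lor H(u,u))
The prefix is \forall y \forall u: 2 universal, 0 existential.

2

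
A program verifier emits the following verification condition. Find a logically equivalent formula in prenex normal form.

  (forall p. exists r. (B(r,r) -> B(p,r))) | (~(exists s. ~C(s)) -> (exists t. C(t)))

Eliminate → and ↔ using ¬ and ∨.
  (forall p. exists r. (~B(r,r) | B(p,r))) | ~~(exists s. ~C(s)) | (exists t. C(t))
Push ¬ through the quantifiers and connectives to reach negation normal form:
  (forall p. exists r. (~B(r,r) | B(p,r))) | (exists s. ~C(s)) | (exists t. C(t))
All bound variables are already distinct, so no renaming is needed.
Pull the quantifiers to the front (each side's bound variable is not free in the other side):
  forall p. exists r. exists s. exists t. (~B(r,r) | B(p,r) | ~C(s) | C(t))

forall p. exists r. exists s. exists t. (~B(r,r) | B(p,r) | ~C(s) | C(t))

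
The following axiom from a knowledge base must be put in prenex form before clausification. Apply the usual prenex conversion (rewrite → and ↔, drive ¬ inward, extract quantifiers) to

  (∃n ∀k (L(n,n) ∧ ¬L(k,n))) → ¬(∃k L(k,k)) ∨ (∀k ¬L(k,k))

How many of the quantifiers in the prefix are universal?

First replace A → B with ¬A ∨ B.
  ¬(∃n ∀k (L(n,n) ∧ ¬L(k,n))) ∨ ¬(∃k L(k,k)) ∨ (∀k ¬L(k,k))
Drive negations inward (¬∀x A ≡ ∃x ¬A, ¬∃x A ≡ ∀x ¬A, De Morgan for ∧/∨):
  (∀n ∃k (¬L(n,n) ∨ L(k,n))) ∨ (∀k ¬L(k,k)) ∨ (∀k ¬L(k,k))
Give each quantifier a distinct variable: k↦z, k↦t.
  (∀n ∃k (¬L(n,n) ∨ L(k,n))) ∨ (∀z ¬L(z,z)) ∨ (∀t ¬L(t,t))
Finally move all quantifiers to the prefix:
  ∀n ∃k ∀z ∀t (¬L(n,n) ∨ L(k,n) ∨ ¬L(z,z) ∨ ¬L(t,t))
The prefix is ∀n ∃k ∀z ∀t: 3 universal, 1 existential.

3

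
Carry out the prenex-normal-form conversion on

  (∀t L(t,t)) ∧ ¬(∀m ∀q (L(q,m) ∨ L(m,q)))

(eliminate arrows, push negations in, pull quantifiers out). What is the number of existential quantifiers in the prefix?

Drive negations inward (¬∀x A ≡ ∃x ¬A, ¬∃x A ≡ ∀x ¬A, De Morgan for ∧/∨):
  (∀t L(t,t)) ∧ (∃m ∃q (¬L(q,m) ∧ ¬L(m,q)))
Finally move all quantifiers to the prefix:
  ∀t ∃m ∃q (L(t,t) ∧ ¬L(q,m) ∧ ¬L(m,q))
The prefix is ∀t ∃m ∃q: 1 universal, 2 existential.

2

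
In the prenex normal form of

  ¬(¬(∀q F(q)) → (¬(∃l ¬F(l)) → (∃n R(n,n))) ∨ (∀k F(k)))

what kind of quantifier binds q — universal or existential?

Rewrite implications/biconditionals: A → B as ¬A ∨ B.
  ¬(¬¬(∀q F(q)) ∨ ¬¬(∃l ¬F(l)) ∨ (∃n R(n,n)) ∨ (∀k F(k)))
Push ¬ through the quantifiers and connectives to reach negation normal form:
  (∃q ¬F(q)) ∧ (∀l F(l)) ∧ (∀n ¬R(n,n)) ∧ (∃k ¬F(k))
All bound variables are already distinct, so no renaming is needed.
Extract every quantifier outward, since the variables are now distinct and don't occur free across branches:
  ∃q ∀l ∀n ∃k (¬F(q) ∧ F(l) ∧ ¬R(n,n) ∧ ¬F(k))
The quantifier ∀q sits under an odd number of negations (counting the antecedent side of each →), so it flips to ∃q.

existential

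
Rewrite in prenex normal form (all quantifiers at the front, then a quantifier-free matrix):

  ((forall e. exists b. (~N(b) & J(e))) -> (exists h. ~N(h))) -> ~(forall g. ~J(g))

forall e. exists b. forall h. exists g. (~N(b) & J(e) & N(h) | J(g))

Eliminate → and ↔ using ¬ and ∨.
  ~(~(forall e. exists b. (~N(b) & J(e))) | (exists h. ~N(h))) | ~(forall g. ~J(g))
Push ¬ through the quantifiers and connectives to reach negation normal form:
  (forall e. exists b. (~N(b) & J(e))) & (forall h. N(h)) | (exists g. J(g))
Finally move all quantifiers to the prefix:
  forall e. exists b. forall h. exists g. (~N(b) & J(e) & N(h) | J(g))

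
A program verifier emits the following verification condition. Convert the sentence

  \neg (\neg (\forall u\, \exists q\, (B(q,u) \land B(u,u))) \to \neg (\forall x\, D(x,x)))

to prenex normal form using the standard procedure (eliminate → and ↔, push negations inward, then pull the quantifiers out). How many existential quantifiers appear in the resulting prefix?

Eliminate → and ↔ using ¬ and ∨.
  \neg (\neg \neg (\forall u\, \exists q\, (B(q,u) \land B(u,u))) \lor \neg (\forall x\, D(x,x)))
Move each ¬ inward, flipping quantifiers it crosses:
  (\exists u\, \forall q\, (\neg B(q,u) \lor \neg B(u,u))) \land (\forall x\, D(x,x))
All bound variables are already distinct, so no renaming is needed.
Pull the quantifiers to the front (each side's bound variable is not free in the other side):
  \exists u\, \forall q\, \forall x\, ((\neg B(q,u) \lor \neg B(u,u)) \land D(x,x))
The prefix is \exists u \forall q \forall x: 2 universal, 1 existential.

1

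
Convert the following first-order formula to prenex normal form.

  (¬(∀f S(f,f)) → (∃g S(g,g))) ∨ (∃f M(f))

∀f ∃g ∃a (S(f,f) ∨ S(g,g) ∨ M(a))

Rewrite implications/biconditionals: A → B as ¬A ∨ B.
  ¬¬(∀f S(f,f)) ∨ (∃g S(g,g)) ∨ (∃f M(f))
Move each ¬ inward, flipping quantifiers it crosses:
  (∀f S(f,f)) ∨ (∃g S(g,g)) ∨ (∃f M(f))
Rename bound variables to avoid capture: f↦a.
  (∀f S(f,f)) ∨ (∃g S(g,g)) ∨ (∃a M(a))
Finally move all quantifiers to the prefix:
  ∀f ∃g ∃a (S(f,f) ∨ S(g,g) ∨ M(a))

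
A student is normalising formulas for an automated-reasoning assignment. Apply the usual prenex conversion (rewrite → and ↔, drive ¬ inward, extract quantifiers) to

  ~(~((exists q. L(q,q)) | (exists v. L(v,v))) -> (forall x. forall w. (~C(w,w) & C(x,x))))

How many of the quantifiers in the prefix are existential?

First replace A → B with ¬A ∨ B.
  ~(~~((exists q. L(q,q)) | (exists v. L(v,v))) | (forall x. forall w. (~C(w,w) & C(x,x))))
Move each ¬ inward, flipping quantifiers it crosses:
  (forall q. ~L(q,q)) & (forall v. ~L(v,v)) & (exists x. exists w. (C(w,w) | ~C(x,x)))
All bound variables are already distinct, so no renaming is needed.
Finally move all quantifiers to the prefix:
  forall q. forall v. exists x. exists w. (~L(q,q) & ~L(v,v) & (C(w,w) | ~C(x,x)))
The prefix is forall q forall v exists x exists w: 2 universal, 2 existential.

2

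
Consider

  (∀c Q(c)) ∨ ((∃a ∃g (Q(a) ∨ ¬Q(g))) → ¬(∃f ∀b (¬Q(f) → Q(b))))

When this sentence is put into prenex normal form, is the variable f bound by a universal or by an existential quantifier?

universal

Eliminate → and ↔ using ¬ and ∨.
  (∀c Q(c)) ∨ ¬(∃a ∃g (Q(a) ∨ ¬Q(g))) ∨ ¬(∃f ∀b (¬¬Q(f) ∨ Q(b)))
Drive negations inward (¬∀x A ≡ ∃x ¬A, ¬∃x A ≡ ∀x ¬A, De Morgan for ∧/∨):
  (∀c Q(c)) ∨ (∀a ∀g (¬Q(a) ∧ Q(g))) ∨ (∀f ∃b (¬Q(f) ∧ ¬Q(b)))
All bound variables are already distinct, so no renaming is needed.
Extract every quantifier outward, since the variables are now distinct and don't occur free across branches:
  ∀c ∀a ∀g ∀f ∃b (Q(c) ∨ ¬Q(a) ∧ Q(g) ∨ ¬Q(f) ∧ ¬Q(b))
The quantifier ∃f sits under an odd number of negations (counting the antecedent side of each →), so it flips to ∀f.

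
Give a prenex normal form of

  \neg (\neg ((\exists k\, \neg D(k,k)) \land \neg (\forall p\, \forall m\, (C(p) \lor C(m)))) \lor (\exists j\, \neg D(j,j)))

Drive negations inward (¬∀x A ≡ ∃x ¬A, ¬∃x A ≡ ∀x ¬A, De Morgan for ∧/∨):
  (\exists k\, \neg D(k,k)) \land (\exists p\, \exists m\, (\neg C(p) \land \neg C(m))) \land (\forall j\, D(j,j))
All bound variables are already distinct, so no renaming is needed.
Pull the quantifiers to the front (each side's bound variable is not free in the other side):
  \exists k\, \exists p\, \exists m\, \forall j\, (\neg D(k,k) \land \neg C(p) \land \neg C(m) \land D(j,j))

\exists k\, \exists p\, \exists m\, \forall j\, (\neg D(k,k) \land \neg C(p) \land \neg C(m) \land D(j,j))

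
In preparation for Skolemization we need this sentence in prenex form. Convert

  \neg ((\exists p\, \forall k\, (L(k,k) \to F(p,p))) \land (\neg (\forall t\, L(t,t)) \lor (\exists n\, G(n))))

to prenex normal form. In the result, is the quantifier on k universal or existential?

existential

Eliminate → and ↔ using ¬ and ∨.
  \neg ((\exists p\, \forall k\, (\neg L(k,k) \lor F(p,p))) \land (\neg (\forall t\, L(t,t)) \lor (\exists n\, G(n))))
Move each ¬ inward, flipping quantifiers it crosses:
  (\forall p\, \exists k\, (L(k,k) \land \neg F(p,p))) \lor (\forall t\, L(t,t)) \land (\forall n\, \neg G(n))
All bound variables are already distinct, so no renaming is needed.
Extract every quantifier outward, since the variables are now distinct and don't occur free across branches:
  \forall p\, \exists k\, \forall t\, \forall n\, (L(k,k) \land \neg F(p,p) \lor L(t,t) \land \neg G(n))
The quantifier \forall k sits under an odd number of negations (counting the antecedent side of each →), so it flips to \exists k.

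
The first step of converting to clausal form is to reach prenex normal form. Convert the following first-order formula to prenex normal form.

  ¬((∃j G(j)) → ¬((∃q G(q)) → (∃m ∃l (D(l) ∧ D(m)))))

∃j ∀q ∃m ∃l (G(j) ∧ (¬G(q) ∨ D(l) ∧ D(m)))

First replace A → B with ¬A ∨ B.
  ¬(¬(∃j G(j)) ∨ ¬(¬(∃q G(q)) ∨ (∃m ∃l (D(l) ∧ D(m)))))
Drive negations inward (¬∀x A ≡ ∃x ¬A, ¬∃x A ≡ ∀x ¬A, De Morgan for ∧/∨):
  (∃j G(j)) ∧ ((∀q ¬G(q)) ∨ (∃m ∃l (D(l) ∧ D(m))))
Pull the quantifiers to the front (each side's bound variable is not free in the other side):
  ∃j ∀q ∃m ∃l (G(j) ∧ (¬G(q) ∨ D(l) ∧ D(m)))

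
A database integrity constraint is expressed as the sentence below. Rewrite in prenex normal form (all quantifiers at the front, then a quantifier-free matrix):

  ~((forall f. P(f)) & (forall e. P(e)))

exists f. exists e. (~P(f) | ~P(e))

Move each ¬ inward, flipping quantifiers it crosses:
  (exists f. ~P(f)) | (exists e. ~P(e))
All bound variables are already distinct, so no renaming is needed.
Extract every quantifier outward, since the variables are now distinct and don't occur free across branches:
  exists f. exists e. (~P(f) | ~P(e))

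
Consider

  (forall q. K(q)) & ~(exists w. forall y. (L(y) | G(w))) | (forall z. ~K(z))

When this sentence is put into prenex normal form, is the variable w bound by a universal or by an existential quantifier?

Drive negations inward (¬∀x A ≡ ∃x ¬A, ¬∃x A ≡ ∀x ¬A, De Morgan for ∧/∨):
  (forall q. K(q)) & (forall w. exists y. (~L(y) & ~G(w))) | (forall z. ~K(z))
Finally move all quantifiers to the prefix:
  forall q. forall w. exists y. forall z. (K(q) & ~L(y) & ~G(w) | ~K(z))
The quantifier exists w sits under an odd number of negations, so it flips to forall w.

universal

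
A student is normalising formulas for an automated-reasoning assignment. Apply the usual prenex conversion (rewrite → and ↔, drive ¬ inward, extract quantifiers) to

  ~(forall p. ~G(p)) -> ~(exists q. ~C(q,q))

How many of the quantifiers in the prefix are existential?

0

Eliminate → and ↔ using ¬ and ∨.
  ~~(forall p. ~G(p)) | ~(exists q. ~C(q,q))
Push ¬ through the quantifiers and connectives to reach negation normal form:
  (forall p. ~G(p)) | (forall q. C(q,q))
All bound variables are already distinct, so no renaming is needed.
Pull the quantifiers to the front (each side's bound variable is not free in the other side):
  forall p. forall q. (~G(p) | C(q,q))
The prefix is forall p forall q: 2 universal, 0 existential.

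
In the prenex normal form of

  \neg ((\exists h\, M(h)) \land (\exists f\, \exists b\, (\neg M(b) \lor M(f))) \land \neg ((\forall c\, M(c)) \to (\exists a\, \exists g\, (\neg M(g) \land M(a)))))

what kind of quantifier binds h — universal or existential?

Rewrite implications/biconditionals: A → B as ¬A ∨ B.
  \neg ((\exists h\, M(h)) \land (\exists f\, \exists b\, (\neg M(b) \lor M(f))) \land \neg (\neg (\forall c\, M(c)) \lor (\exists a\, \exists g\, (\neg M(g) \land M(a)))))
Drive negations inward (¬∀x A ≡ ∃x ¬A, ¬∃x A ≡ ∀x ¬A, De Morgan for ∧/∨):
  (\forall h\, \neg M(h)) \lor (\forall f\, \forall b\, (M(b) \land \neg M(f))) \lor (\exists c\, \neg M(c)) \lor (\exists a\, \exists g\, (\neg M(g) \land M(a)))
All bound variables are already distinct, so no renaming is needed.
Extract every quantifier outward, since the variables are now distinct and don't occur free across branches:
  \forall h\, \forall f\, \forall b\, \exists c\, \exists a\, \exists g\, (\neg M(h) \lor M(b) \land \neg M(f) \lor \neg M(c) \lor \neg M(g) \land M(a))
The quantifier \exists h sits under an odd number of negations (counting the antecedent side of each →), so it flips to \forall h.

universal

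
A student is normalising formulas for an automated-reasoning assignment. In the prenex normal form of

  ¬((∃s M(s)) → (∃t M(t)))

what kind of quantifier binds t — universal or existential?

Rewrite implications/biconditionals: A → B as ¬A ∨ B.
  ¬(¬(∃s M(s)) ∨ (∃t M(t)))
Move each ¬ inward, flipping quantifiers it crosses:
  (∃s M(s)) ∧ (∀t ¬M(t))
Extract every quantifier outward, since the variables are now distinct and don't occur free across branches:
  ∃s ∀t (M(s) ∧ ¬M(t))
The quantifier ∃t sits under an odd number of negations (counting the antecedent side of each →), so it flips to ∀t.

universal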